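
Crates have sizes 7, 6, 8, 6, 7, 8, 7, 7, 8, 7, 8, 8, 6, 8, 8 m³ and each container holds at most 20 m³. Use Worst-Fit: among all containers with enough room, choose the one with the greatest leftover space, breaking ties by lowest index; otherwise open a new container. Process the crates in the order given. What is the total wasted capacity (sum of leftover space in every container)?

31

Put 7 m³ in container 1; 13 m³ remain.
Put 6 m³ in container 1; 7 m³ remain.
Put 8 m³ in container 2; 12 m³ remain.
Put 6 m³ in container 2; 6 m³ remain.
Put 7 m³ in container 1; 0 m³ remain.
Put 8 m³ in container 3; 12 m³ remain.
Put 7 m³ in container 3; 5 m³ remain.
Put 7 m³ in container 4; 13 m³ remain.
Put 8 m³ in container 4; 5 m³ remain.
Put 7 m³ in container 5; 13 m³ remain.
Put 8 m³ in container 5; 5 m³ remain.
Put 8 m³ in container 6; 12 m³ remain.
Put 6 m³ in container 6; 6 m³ remain.
Put 8 m³ in container 7; 12 m³ remain.
Put 8 m³ in container 7; 4 m³ remain.
7 containers × 20 m³ = 140 m³; used 109 m³; unused 31 m³.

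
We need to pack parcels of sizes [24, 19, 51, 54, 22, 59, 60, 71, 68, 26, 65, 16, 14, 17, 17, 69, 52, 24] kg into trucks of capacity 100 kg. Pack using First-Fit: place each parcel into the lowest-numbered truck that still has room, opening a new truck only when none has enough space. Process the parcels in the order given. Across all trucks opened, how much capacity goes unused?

Put 24 kg in truck 1; 76 kg remain.
Put 19 kg in truck 1; 57 kg remain.
Put 51 kg in truck 1; 6 kg remain.
Put 54 kg in truck 2; 46 kg remain.
Put 22 kg in truck 2; 24 kg remain.
Put 59 kg in truck 3; 41 kg remain.
Put 60 kg in truck 4; 40 kg remain.
Put 71 kg in truck 5; 29 kg remain.
Put 68 kg in truck 6; 32 kg remain.
Put 26 kg in truck 3; 15 kg remain.
Put 65 kg in truck 7; 35 kg remain.
Put 16 kg in truck 2; 8 kg remain.
Put 14 kg in truck 3; 1 kg remain.
Put 17 kg in truck 4; 23 kg remain.
Put 17 kg in truck 4; 6 kg remain.
Put 69 kg in truck 8; 31 kg remain.
Put 52 kg in truck 9; 48 kg remain.
Put 24 kg in truck 5; 5 kg remain.
9 trucks × 100 kg = 900 kg; used 728 kg; unused 172 kg.

172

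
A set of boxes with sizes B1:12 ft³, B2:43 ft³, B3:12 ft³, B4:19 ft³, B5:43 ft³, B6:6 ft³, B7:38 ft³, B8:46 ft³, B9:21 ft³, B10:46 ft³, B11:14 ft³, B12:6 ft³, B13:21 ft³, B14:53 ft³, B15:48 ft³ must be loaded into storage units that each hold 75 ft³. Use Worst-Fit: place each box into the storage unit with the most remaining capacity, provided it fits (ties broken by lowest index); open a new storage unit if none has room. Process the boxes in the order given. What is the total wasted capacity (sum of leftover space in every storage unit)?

storage unit 1: place B1 (12 ft³), 63 ft³ left
storage unit 1: place B2 (43 ft³), 20 ft³ left
storage unit 1: place B3 (12 ft³), 8 ft³ left
storage unit 2: place B4 (19 ft³), 56 ft³ left
storage unit 2: place B5 (43 ft³), 13 ft³ left
storage unit 2: place B6 (6 ft³), 7 ft³ left
storage unit 3: place B7 (38 ft³), 37 ft³ left
storage unit 4: place B8 (46 ft³), 29 ft³ left
storage unit 3: place B9 (21 ft³), 16 ft³ left
storage unit 5: place B10 (46 ft³), 29 ft³ left
storage unit 4: place B11 (14 ft³), 15 ft³ left
storage unit 5: place B12 (6 ft³), 23 ft³ left
storage unit 5: place B13 (21 ft³), 2 ft³ left
storage unit 6: place B14 (53 ft³), 22 ft³ left
storage unit 7: place B15 (48 ft³), 27 ft³ left
7 storage units × 75 ft³ = 525 ft³; used 428 ft³; unused 97 ft³.

97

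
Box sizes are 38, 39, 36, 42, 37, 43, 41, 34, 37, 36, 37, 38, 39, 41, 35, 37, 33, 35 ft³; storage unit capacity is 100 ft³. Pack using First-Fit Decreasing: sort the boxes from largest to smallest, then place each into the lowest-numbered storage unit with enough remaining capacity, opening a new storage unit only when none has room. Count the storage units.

Sorted descending: 43, 42, 41, 41, 39, 39, 38, 38, 37, 37, 37, 37, 36, 36, 35, 35, 34, 33.
43 ft³ → storage unit 1 (remaining 57 ft³)
42 ft³ → storage unit 1 (remaining 15 ft³)
41 ft³ → storage unit 2 (remaining 59 ft³)
41 ft³ → storage unit 2 (remaining 18 ft³)
39 ft³ → storage unit 3 (remaining 61 ft³)
39 ft³ → storage unit 3 (remaining 22 ft³)
38 ft³ → storage unit 4 (remaining 62 ft³)
38 ft³ → storage unit 4 (remaining 24 ft³)
37 ft³ → storage unit 5 (remaining 63 ft³)
37 ft³ → storage unit 5 (remaining 26 ft³)
37 ft³ → storage unit 6 (remaining 63 ft³)
37 ft³ → storage unit 6 (remaining 26 ft³)
36 ft³ → storage unit 7 (remaining 64 ft³)
36 ft³ → storage unit 7 (remaining 28 ft³)
35 ft³ → storage unit 8 (remaining 65 ft³)
35 ft³ → storage unit 8 (remaining 30 ft³)
34 ft³ → storage unit 9 (remaining 66 ft³)
33 ft³ → storage unit 9 (remaining 33 ft³)
Final storage units: [43,42] [41,41] [39,39] [38,38] [37,37] [37,37] [36,36] [35,35] [34,33].

9 storage units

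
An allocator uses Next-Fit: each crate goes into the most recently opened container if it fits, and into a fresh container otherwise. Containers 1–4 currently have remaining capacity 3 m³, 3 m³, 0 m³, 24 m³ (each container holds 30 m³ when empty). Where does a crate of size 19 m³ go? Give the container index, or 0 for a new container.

4

Next-Fit only looks at container 4, which has 24 m³ free.
19 m³ fits there.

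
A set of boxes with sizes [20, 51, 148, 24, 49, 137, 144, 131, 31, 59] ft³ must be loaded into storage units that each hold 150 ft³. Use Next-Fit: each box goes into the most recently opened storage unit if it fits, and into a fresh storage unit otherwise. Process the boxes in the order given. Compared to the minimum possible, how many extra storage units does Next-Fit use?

Next-Fit: [20,51] [148] [24,49] [137] [144] [131] [31,59] → 7 storage units.
Total size 794 ft³; any packing needs at least ⌈794/150⌉ = 6 storage units.
An optimal packing achieves that bound: [148] [144] [137] [131] [59,51,31] [49,24,20] → 6 storage units.
Excess: 7 − 6 = 1.

1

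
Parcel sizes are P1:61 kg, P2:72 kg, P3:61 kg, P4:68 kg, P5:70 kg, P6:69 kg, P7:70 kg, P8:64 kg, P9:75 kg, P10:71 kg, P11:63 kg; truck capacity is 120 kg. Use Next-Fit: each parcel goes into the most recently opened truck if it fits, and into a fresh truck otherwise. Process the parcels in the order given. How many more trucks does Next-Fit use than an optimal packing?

0

Next-Fit: [61] [72] [61] [68] [70] [69] [70] [64] [75] [71] [63] → 11 trucks.
11 parcels exceed 60 kg (half the capacity), and no two of those can share a truck, so at least 11 trucks are needed.
So 11 is already optimal.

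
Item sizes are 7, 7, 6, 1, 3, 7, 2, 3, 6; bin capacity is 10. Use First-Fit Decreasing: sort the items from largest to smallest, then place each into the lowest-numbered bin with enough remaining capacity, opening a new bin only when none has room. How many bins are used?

5 bins

Sorted descending: 7, 7, 7, 6, 6, 3, 3, 2, 1.
Put 7 in bin 1; 3 remain.
Put 7 in bin 2; 3 remain.
Put 7 in bin 3; 3 remain.
Put 6 in bin 4; 4 remain.
Put 6 in bin 5; 4 remain.
Put 3 in bin 1; 0 remain.
Put 3 in bin 2; 0 remain.
Put 2 in bin 3; 1 remain.
Put 1 in bin 3; 0 remain.
Final bins: [7,3] [7,3] [7,2,1] [6] [6].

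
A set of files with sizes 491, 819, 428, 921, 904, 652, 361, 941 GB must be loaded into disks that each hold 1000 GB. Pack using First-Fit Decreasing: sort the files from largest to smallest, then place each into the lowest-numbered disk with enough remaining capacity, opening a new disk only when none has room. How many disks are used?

Sorted descending: 941, 921, 904, 819, 652, 491, 428, 361.
Put 941 GB in disk 1; 59 GB remain.
Put 921 GB in disk 2; 79 GB remain.
Put 904 GB in disk 3; 96 GB remain.
Put 819 GB in disk 4; 181 GB remain.
Put 652 GB in disk 5; 348 GB remain.
Put 491 GB in disk 6; 509 GB remain.
Put 428 GB in disk 6; 81 GB remain.
Put 361 GB in disk 7; 639 GB remain.

7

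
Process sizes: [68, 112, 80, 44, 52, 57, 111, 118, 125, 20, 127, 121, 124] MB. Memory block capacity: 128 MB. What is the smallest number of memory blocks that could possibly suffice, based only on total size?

10

Total size = 68 + 112 + 80 + 44 + 52 + 57 + 111 + 118 + 125 + 20 + 127 + 121 + 124 = 1159 MB.
⌈1159 / 128⌉ = 10.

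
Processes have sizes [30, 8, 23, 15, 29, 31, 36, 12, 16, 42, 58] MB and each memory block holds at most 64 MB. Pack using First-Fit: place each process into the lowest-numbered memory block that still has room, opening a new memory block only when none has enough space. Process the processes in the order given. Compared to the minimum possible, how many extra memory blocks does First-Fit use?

1

First-Fit: [30,8,23] [15,29,12] [31,16] [36] [42] [58] → 6 memory blocks.
Total size 300 MB; any packing needs at least ⌈300/64⌉ = 5 memory blocks.
An optimal packing achieves that bound: [58] [42,16] [36,23] [31,30] [29,15,12,8] → 5 memory blocks.
Excess: 6 − 5 = 1.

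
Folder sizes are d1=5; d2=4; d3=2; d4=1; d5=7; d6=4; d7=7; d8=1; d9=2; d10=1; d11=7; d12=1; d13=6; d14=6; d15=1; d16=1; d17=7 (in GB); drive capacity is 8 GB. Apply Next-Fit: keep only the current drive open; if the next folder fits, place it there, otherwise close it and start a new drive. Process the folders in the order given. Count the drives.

10 drives

Put d1 (5 GB) in drive 1; 3 GB remain.
Put d2 (4 GB) in drive 2; 4 GB remain.
Put d3 (2 GB) in drive 2; 2 GB remain.
Put d4 (1 GB) in drive 2; 1 GB remain.
Put d5 (7 GB) in drive 3; 1 GB remain.
Put d6 (4 GB) in drive 4; 4 GB remain.
Put d7 (7 GB) in drive 5; 1 GB remain.
Put d8 (1 GB) in drive 5; 0 GB remain.
Put d9 (2 GB) in drive 6; 6 GB remain.
Put d10 (1 GB) in drive 6; 5 GB remain.
Put d11 (7 GB) in drive 7; 1 GB remain.
Put d12 (1 GB) in drive 7; 0 GB remain.
Put d13 (6 GB) in drive 8; 2 GB remain.
Put d14 (6 GB) in drive 9; 2 GB remain.
Put d15 (1 GB) in drive 9; 1 GB remain.
Put d16 (1 GB) in drive 9; 0 GB remain.
Put d17 (7 GB) in drive 10; 1 GB remain.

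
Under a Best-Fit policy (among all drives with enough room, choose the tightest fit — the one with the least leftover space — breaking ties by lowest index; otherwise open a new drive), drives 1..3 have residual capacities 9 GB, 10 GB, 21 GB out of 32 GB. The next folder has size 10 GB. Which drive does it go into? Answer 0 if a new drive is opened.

Drives with room: drive 2 (10 GB), drive 3 (21 GB).
Tightest fit is drive 2 with 10 GB free.

2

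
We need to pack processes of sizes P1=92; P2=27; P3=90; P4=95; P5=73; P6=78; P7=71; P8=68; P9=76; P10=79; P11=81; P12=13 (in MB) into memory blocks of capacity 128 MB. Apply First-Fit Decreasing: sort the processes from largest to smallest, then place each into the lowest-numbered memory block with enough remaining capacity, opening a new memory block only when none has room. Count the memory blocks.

Sorted descending: 95, 92, 90, 81, 79, 78, 76, 73, 71, 68, 27, 13.
95 MB → memory block 1 (remaining 33 MB)
92 MB → memory block 2 (remaining 36 MB)
90 MB → memory block 3 (remaining 38 MB)
81 MB → memory block 4 (remaining 47 MB)
79 MB → memory block 5 (remaining 49 MB)
78 MB → memory block 6 (remaining 50 MB)
76 MB → memory block 7 (remaining 52 MB)
73 MB → memory block 8 (remaining 55 MB)
71 MB → memory block 9 (remaining 57 MB)
68 MB → memory block 10 (remaining 60 MB)
27 MB → memory block 1 (remaining 6 MB)
13 MB → memory block 2 (remaining 23 MB)
Final memory blocks: [95,27] [92,13] [90] [81] [79] [78] [76] [73] [71] [68].

10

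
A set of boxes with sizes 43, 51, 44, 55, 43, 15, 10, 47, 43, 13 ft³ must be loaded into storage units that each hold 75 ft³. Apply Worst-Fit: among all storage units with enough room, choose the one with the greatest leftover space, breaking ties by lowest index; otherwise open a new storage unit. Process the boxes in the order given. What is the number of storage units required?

Put 43 ft³ in storage unit 1; 32 ft³ remain.
Put 51 ft³ in storage unit 2; 24 ft³ remain.
Put 44 ft³ in storage unit 3; 31 ft³ remain.
Put 55 ft³ in storage unit 4; 20 ft³ remain.
Put 43 ft³ in storage unit 5; 32 ft³ remain.
Put 15 ft³ in storage unit 1; 17 ft³ remain.
Put 10 ft³ in storage unit 5; 22 ft³ remain.
Put 47 ft³ in storage unit 6; 28 ft³ remain.
Put 43 ft³ in storage unit 7; 32 ft³ remain.
Put 13 ft³ in storage unit 7; 19 ft³ remain.

7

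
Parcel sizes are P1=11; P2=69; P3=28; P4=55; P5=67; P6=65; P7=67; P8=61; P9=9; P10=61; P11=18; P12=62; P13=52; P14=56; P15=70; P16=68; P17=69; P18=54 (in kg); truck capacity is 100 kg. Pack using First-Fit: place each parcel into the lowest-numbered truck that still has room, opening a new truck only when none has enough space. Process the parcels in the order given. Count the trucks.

truck 1: place P1 (11 kg), 89 kg left
truck 1: place P2 (69 kg), 20 kg left
truck 2: place P3 (28 kg), 72 kg left
truck 2: place P4 (55 kg), 17 kg left
truck 3: place P5 (67 kg), 33 kg left
truck 4: place P6 (65 kg), 35 kg left
truck 5: place P7 (67 kg), 33 kg left
truck 6: place P8 (61 kg), 39 kg left
truck 1: place P9 (9 kg), 11 kg left
truck 7: place P10 (61 kg), 39 kg left
truck 3: place P11 (18 kg), 15 kg left
truck 8: place P12 (62 kg), 38 kg left
truck 9: place P13 (52 kg), 48 kg left
truck 10: place P14 (56 kg), 44 kg left
truck 11: place P15 (70 kg), 30 kg left
truck 12: place P16 (68 kg), 32 kg left
truck 13: place P17 (69 kg), 31 kg left
truck 14: place P18 (54 kg), 46 kg left
Final trucks: [11,69,9] [28,55] [67,18] [65] [67] [61] [61] [62] [52] [56] [70] [68] [69] [54].

14 trucks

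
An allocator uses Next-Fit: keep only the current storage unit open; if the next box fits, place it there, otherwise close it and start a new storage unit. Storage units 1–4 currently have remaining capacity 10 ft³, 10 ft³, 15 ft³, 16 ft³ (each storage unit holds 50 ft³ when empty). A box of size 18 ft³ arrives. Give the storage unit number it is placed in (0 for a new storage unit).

0

Next-Fit only looks at storage unit 4, which has 16 ft³ free.
18 ft³ does not fit, so a new storage unit is opened.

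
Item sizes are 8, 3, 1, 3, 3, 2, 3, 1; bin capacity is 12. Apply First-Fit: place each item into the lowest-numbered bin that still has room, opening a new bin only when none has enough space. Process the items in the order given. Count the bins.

2 bins

8 → bin 1 (remaining 4)
3 → bin 1 (remaining 1)
1 → bin 1 (remaining 0)
3 → bin 2 (remaining 9)
3 → bin 2 (remaining 6)
2 → bin 2 (remaining 4)
3 → bin 2 (remaining 1)
1 → bin 2 (remaining 0)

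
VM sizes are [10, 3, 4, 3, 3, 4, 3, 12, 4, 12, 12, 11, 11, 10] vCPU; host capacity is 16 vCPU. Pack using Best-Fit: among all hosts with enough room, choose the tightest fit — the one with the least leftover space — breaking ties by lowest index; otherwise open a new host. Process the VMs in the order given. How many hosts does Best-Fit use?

8

host 1: place 10 vCPU, 6 vCPU left
host 1: place 3 vCPU, 3 vCPU left
host 2: place 4 vCPU, 12 vCPU left
host 1: place 3 vCPU, 0 vCPU left
host 2: place 3 vCPU, 9 vCPU left
host 2: place 4 vCPU, 5 vCPU left
host 2: place 3 vCPU, 2 vCPU left
host 3: place 12 vCPU, 4 vCPU left
host 3: place 4 vCPU, 0 vCPU left
host 4: place 12 vCPU, 4 vCPU left
host 5: place 12 vCPU, 4 vCPU left
host 6: place 11 vCPU, 5 vCPU left
host 7: place 11 vCPU, 5 vCPU left
host 8: place 10 vCPU, 6 vCPU left
Final hosts: [10,3,3] [4,3,4,3] [12,4] [12] [12] [11] [11] [10].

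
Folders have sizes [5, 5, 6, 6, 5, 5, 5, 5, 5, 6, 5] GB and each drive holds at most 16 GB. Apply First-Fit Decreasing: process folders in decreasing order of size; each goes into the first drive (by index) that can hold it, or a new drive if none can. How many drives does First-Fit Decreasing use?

4

Sorted descending: 6, 6, 6, 5, 5, 5, 5, 5, 5, 5, 5.
6 GB → drive 1 (remaining 10 GB)
6 GB → drive 1 (remaining 4 GB)
6 GB → drive 2 (remaining 10 GB)
5 GB → drive 2 (remaining 5 GB)
5 GB → drive 2 (remaining 0 GB)
5 GB → drive 3 (remaining 11 GB)
5 GB → drive 3 (remaining 6 GB)
5 GB → drive 3 (remaining 1 GB)
5 GB → drive 4 (remaining 11 GB)
5 GB → drive 4 (remaining 6 GB)
5 GB → drive 4 (remaining 1 GB)
Final drives: [6,6] [6,5,5] [5,5,5] [5,5,5].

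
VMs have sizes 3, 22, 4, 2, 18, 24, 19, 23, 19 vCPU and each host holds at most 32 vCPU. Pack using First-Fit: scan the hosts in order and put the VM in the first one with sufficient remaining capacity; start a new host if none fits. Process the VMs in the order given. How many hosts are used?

6 hosts

3 vCPU → host 1 (remaining 29 vCPU)
22 vCPU → host 1 (remaining 7 vCPU)
4 vCPU → host 1 (remaining 3 vCPU)
2 vCPU → host 1 (remaining 1 vCPU)
18 vCPU → host 2 (remaining 14 vCPU)
24 vCPU → host 3 (remaining 8 vCPU)
19 vCPU → host 4 (remaining 13 vCPU)
23 vCPU → host 5 (remaining 9 vCPU)
19 vCPU → host 6 (remaining 13 vCPU)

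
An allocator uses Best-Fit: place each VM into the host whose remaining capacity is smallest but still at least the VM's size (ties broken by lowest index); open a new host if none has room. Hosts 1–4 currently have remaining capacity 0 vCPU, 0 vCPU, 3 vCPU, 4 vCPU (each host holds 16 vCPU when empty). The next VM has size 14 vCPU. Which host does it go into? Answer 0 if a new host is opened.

0

No host has ≥ 14 vCPU free, so a new host is opened.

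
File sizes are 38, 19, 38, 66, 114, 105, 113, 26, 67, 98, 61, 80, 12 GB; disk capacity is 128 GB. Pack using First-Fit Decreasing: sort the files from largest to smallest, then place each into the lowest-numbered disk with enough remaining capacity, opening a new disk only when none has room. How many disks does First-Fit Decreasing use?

7 disks

Sorted descending: 114, 113, 105, 98, 80, 67, 66, 61, 38, 38, 26, 19, 12.
114 GB → disk 1 (remaining 14 GB)
113 GB → disk 2 (remaining 15 GB)
105 GB → disk 3 (remaining 23 GB)
98 GB → disk 4 (remaining 30 GB)
80 GB → disk 5 (remaining 48 GB)
67 GB → disk 6 (remaining 61 GB)
66 GB → disk 7 (remaining 62 GB)
61 GB → disk 6 (remaining 0 GB)
38 GB → disk 5 (remaining 10 GB)
38 GB → disk 7 (remaining 24 GB)
26 GB → disk 4 (remaining 4 GB)
19 GB → disk 3 (remaining 4 GB)
12 GB → disk 1 (remaining 2 GB)
Final disks: [114,12] [113] [105,19] [98,26] [80,38] [67,61] [66,38].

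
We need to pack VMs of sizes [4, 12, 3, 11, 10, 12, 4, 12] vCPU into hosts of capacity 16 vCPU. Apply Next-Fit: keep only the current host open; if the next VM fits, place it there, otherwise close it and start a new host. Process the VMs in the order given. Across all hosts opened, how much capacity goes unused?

4 vCPU → host 1 (remaining 12 vCPU)
12 vCPU → host 1 (remaining 0 vCPU)
3 vCPU → host 2 (remaining 13 vCPU)
11 vCPU → host 2 (remaining 2 vCPU)
10 vCPU → host 3 (remaining 6 vCPU)
12 vCPU → host 4 (remaining 4 vCPU)
4 vCPU → host 4 (remaining 0 vCPU)
12 vCPU → host 5 (remaining 4 vCPU)
5 hosts × 16 vCPU = 80 vCPU; used 68 vCPU; unused 12 vCPU.

12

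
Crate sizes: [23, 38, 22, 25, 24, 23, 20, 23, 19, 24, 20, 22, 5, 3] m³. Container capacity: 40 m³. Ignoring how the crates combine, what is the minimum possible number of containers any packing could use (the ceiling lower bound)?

8

Total size = 23 + 38 + 22 + 25 + 24 + 23 + 20 + 23 + 19 + 24 + 20 + 22 + 5 + 3 = 291 m³.
⌈291 / 40⌉ = 8.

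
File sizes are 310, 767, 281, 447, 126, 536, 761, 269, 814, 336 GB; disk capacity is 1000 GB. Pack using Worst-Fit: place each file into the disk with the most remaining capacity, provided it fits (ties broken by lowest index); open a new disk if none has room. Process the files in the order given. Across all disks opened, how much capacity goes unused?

1353

disk 1: place 310 GB, 690 GB left
disk 2: place 767 GB, 233 GB left
disk 1: place 281 GB, 409 GB left
disk 3: place 447 GB, 553 GB left
disk 3: place 126 GB, 427 GB left
disk 4: place 536 GB, 464 GB left
disk 5: place 761 GB, 239 GB left
disk 4: place 269 GB, 195 GB left
disk 6: place 814 GB, 186 GB left
disk 3: place 336 GB, 91 GB left
6 disks × 1000 GB = 6000 GB; used 4647 GB; unused 1353 GB.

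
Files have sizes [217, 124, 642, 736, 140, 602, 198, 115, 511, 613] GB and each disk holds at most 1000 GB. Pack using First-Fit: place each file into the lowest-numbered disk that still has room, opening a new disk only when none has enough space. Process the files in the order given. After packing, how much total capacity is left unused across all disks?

1102

disk 1: place 217 GB, 783 GB left
disk 1: place 124 GB, 659 GB left
disk 1: place 642 GB, 17 GB left
disk 2: place 736 GB, 264 GB left
disk 2: place 140 GB, 124 GB left
disk 3: place 602 GB, 398 GB left
disk 3: place 198 GB, 200 GB left
disk 2: place 115 GB, 9 GB left
disk 4: place 511 GB, 489 GB left
disk 5: place 613 GB, 387 GB left
5 disks × 1000 GB = 5000 GB; used 3898 GB; unused 1102 GB.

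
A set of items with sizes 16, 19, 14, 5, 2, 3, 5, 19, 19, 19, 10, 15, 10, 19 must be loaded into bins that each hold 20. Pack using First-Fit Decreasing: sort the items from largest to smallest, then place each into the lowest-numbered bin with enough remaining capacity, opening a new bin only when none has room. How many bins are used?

Sorted descending: 19, 19, 19, 19, 19, 16, 15, 14, 10, 10, 5, 5, 3, 2.
19 → bin 1 (remaining 1)
19 → bin 2 (remaining 1)
19 → bin 3 (remaining 1)
19 → bin 4 (remaining 1)
19 → bin 5 (remaining 1)
16 → bin 6 (remaining 4)
15 → bin 7 (remaining 5)
14 → bin 8 (remaining 6)
10 → bin 9 (remaining 10)
10 → bin 9 (remaining 0)
5 → bin 7 (remaining 0)
5 → bin 8 (remaining 1)
3 → bin 6 (remaining 1)
2 → bin 10 (remaining 18)
Final bins: [19] [19] [19] [19] [19] [16,3] [15,5] [14,5] [10,10] [2].

10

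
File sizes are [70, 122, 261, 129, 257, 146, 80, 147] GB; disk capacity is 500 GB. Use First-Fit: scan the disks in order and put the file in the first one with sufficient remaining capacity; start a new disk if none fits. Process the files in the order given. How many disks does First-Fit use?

Put 70 GB in disk 1; 430 GB remain.
Put 122 GB in disk 1; 308 GB remain.
Put 261 GB in disk 1; 47 GB remain.
Put 129 GB in disk 2; 371 GB remain.
Put 257 GB in disk 2; 114 GB remain.
Put 146 GB in disk 3; 354 GB remain.
Put 80 GB in disk 2; 34 GB remain.
Put 147 GB in disk 3; 207 GB remain.

3 disks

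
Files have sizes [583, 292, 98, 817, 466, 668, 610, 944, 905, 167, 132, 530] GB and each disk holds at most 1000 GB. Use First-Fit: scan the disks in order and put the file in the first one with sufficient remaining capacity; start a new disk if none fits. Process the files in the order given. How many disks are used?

583 GB → disk 1 (remaining 417 GB)
292 GB → disk 1 (remaining 125 GB)
98 GB → disk 1 (remaining 27 GB)
817 GB → disk 2 (remaining 183 GB)
466 GB → disk 3 (remaining 534 GB)
668 GB → disk 4 (remaining 332 GB)
610 GB → disk 5 (remaining 390 GB)
944 GB → disk 6 (remaining 56 GB)
905 GB → disk 7 (remaining 95 GB)
167 GB → disk 2 (remaining 16 GB)
132 GB → disk 3 (remaining 402 GB)
530 GB → disk 8 (remaining 470 GB)

8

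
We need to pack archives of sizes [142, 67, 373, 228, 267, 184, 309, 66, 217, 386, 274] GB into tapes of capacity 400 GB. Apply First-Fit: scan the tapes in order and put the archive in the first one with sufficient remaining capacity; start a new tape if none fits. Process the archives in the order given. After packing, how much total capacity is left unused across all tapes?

687

Put 142 GB in tape 1; 258 GB remain.
Put 67 GB in tape 1; 191 GB remain.
Put 373 GB in tape 2; 27 GB remain.
Put 228 GB in tape 3; 172 GB remain.
Put 267 GB in tape 4; 133 GB remain.
Put 184 GB in tape 1; 7 GB remain.
Put 309 GB in tape 5; 91 GB remain.
Put 66 GB in tape 3; 106 GB remain.
Put 217 GB in tape 6; 183 GB remain.
Put 386 GB in tape 7; 14 GB remain.
Put 274 GB in tape 8; 126 GB remain.
8 tapes × 400 GB = 3200 GB; used 2513 GB; unused 687 GB.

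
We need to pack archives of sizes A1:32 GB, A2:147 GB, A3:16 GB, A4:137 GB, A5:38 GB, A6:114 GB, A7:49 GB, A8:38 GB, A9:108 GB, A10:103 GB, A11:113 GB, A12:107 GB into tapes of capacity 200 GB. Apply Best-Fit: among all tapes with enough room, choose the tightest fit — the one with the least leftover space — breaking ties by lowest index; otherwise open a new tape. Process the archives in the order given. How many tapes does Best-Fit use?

A1 (32 GB) → tape 1 (remaining 168 GB)
A2 (147 GB) → tape 1 (remaining 21 GB)
A3 (16 GB) → tape 1 (remaining 5 GB)
A4 (137 GB) → tape 2 (remaining 63 GB)
A5 (38 GB) → tape 2 (remaining 25 GB)
A6 (114 GB) → tape 3 (remaining 86 GB)
A7 (49 GB) → tape 3 (remaining 37 GB)
A8 (38 GB) → tape 4 (remaining 162 GB)
A9 (108 GB) → tape 4 (remaining 54 GB)
A10 (103 GB) → tape 5 (remaining 97 GB)
A11 (113 GB) → tape 6 (remaining 87 GB)
A12 (107 GB) → tape 7 (remaining 93 GB)

7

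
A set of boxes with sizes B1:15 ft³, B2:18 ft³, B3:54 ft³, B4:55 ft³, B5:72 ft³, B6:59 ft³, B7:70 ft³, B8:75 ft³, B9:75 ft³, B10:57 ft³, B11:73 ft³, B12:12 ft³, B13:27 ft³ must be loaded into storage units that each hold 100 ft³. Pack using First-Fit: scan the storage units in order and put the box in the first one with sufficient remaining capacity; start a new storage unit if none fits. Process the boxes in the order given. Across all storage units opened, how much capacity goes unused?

B1 (15 ft³) → storage unit 1 (remaining 85 ft³)
B2 (18 ft³) → storage unit 1 (remaining 67 ft³)
B3 (54 ft³) → storage unit 1 (remaining 13 ft³)
B4 (55 ft³) → storage unit 2 (remaining 45 ft³)
B5 (72 ft³) → storage unit 3 (remaining 28 ft³)
B6 (59 ft³) → storage unit 4 (remaining 41 ft³)
B7 (70 ft³) → storage unit 5 (remaining 30 ft³)
B8 (75 ft³) → storage unit 6 (remaining 25 ft³)
B9 (75 ft³) → storage unit 7 (remaining 25 ft³)
B10 (57 ft³) → storage unit 8 (remaining 43 ft³)
B11 (73 ft³) → storage unit 9 (remaining 27 ft³)
B12 (12 ft³) → storage unit 1 (remaining 1 ft³)
B13 (27 ft³) → storage unit 2 (remaining 18 ft³)
9 storage units × 100 ft³ = 900 ft³; used 662 ft³; unused 238 ft³.

238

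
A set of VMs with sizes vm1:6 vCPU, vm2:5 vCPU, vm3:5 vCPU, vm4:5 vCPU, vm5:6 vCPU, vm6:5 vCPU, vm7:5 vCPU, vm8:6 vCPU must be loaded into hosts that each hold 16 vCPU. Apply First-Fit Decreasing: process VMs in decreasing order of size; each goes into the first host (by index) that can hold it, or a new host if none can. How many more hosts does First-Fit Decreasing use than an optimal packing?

0

First-Fit Decreasing: [6,6] [6,5,5] [5,5,5] → 3 hosts.
Total size 43 vCPU; any packing needs at least ⌈43/16⌉ = 3 hosts.
So 3 is already optimal.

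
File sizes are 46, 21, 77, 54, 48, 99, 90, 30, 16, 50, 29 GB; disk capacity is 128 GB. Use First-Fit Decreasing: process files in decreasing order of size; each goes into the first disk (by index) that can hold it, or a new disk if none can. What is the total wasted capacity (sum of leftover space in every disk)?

Sorted descending: 99, 90, 77, 54, 50, 48, 46, 30, 29, 21, 16.
disk 1: place 99 GB, 29 GB left
disk 2: place 90 GB, 38 GB left
disk 3: place 77 GB, 51 GB left
disk 4: place 54 GB, 74 GB left
disk 3: place 50 GB, 1 GB left
disk 4: place 48 GB, 26 GB left
disk 5: place 46 GB, 82 GB left
disk 2: place 30 GB, 8 GB left
disk 1: place 29 GB, 0 GB left
disk 4: place 21 GB, 5 GB left
disk 5: place 16 GB, 66 GB left
5 disks × 128 GB = 640 GB; used 560 GB; unused 80 GB.

80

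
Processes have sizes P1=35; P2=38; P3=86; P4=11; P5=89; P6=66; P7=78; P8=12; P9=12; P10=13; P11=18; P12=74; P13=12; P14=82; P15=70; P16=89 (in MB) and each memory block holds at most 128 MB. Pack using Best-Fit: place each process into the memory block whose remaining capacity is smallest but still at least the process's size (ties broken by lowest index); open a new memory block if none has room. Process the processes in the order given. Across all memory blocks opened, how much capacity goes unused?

367

memory block 1: place P1 (35 MB), 93 MB left
memory block 1: place P2 (38 MB), 55 MB left
memory block 2: place P3 (86 MB), 42 MB left
memory block 2: place P4 (11 MB), 31 MB left
memory block 3: place P5 (89 MB), 39 MB left
memory block 4: place P6 (66 MB), 62 MB left
memory block 5: place P7 (78 MB), 50 MB left
memory block 2: place P8 (12 MB), 19 MB left
memory block 2: place P9 (12 MB), 7 MB left
memory block 3: place P10 (13 MB), 26 MB left
memory block 3: place P11 (18 MB), 8 MB left
memory block 6: place P12 (74 MB), 54 MB left
memory block 5: place P13 (12 MB), 38 MB left
memory block 7: place P14 (82 MB), 46 MB left
memory block 8: place P15 (70 MB), 58 MB left
memory block 9: place P16 (89 MB), 39 MB left
9 memory blocks × 128 MB = 1152 MB; used 785 MB; unused 367 MB.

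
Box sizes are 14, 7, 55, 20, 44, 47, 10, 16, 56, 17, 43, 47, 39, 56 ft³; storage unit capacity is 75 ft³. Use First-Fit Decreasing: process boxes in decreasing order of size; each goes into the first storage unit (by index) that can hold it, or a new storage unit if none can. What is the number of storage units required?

Sorted descending: 56, 56, 55, 47, 47, 44, 43, 39, 20, 17, 16, 14, 10, 7.
Put 56 ft³ in storage unit 1; 19 ft³ remain.
Put 56 ft³ in storage unit 2; 19 ft³ remain.
Put 55 ft³ in storage unit 3; 20 ft³ remain.
Put 47 ft³ in storage unit 4; 28 ft³ remain.
Put 47 ft³ in storage unit 5; 28 ft³ remain.
Put 44 ft³ in storage unit 6; 31 ft³ remain.
Put 43 ft³ in storage unit 7; 32 ft³ remain.
Put 39 ft³ in storage unit 8; 36 ft³ remain.
Put 20 ft³ in storage unit 3; 0 ft³ remain.
Put 17 ft³ in storage unit 1; 2 ft³ remain.
Put 16 ft³ in storage unit 2; 3 ft³ remain.
Put 14 ft³ in storage unit 4; 14 ft³ remain.
Put 10 ft³ in storage unit 4; 4 ft³ remain.
Put 7 ft³ in storage unit 5; 21 ft³ remain.

8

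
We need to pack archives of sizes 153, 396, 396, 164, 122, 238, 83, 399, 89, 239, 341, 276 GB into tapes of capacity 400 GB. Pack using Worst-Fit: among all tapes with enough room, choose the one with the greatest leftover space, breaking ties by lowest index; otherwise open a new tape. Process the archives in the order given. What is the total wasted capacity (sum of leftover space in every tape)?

304

Put 153 GB in tape 1; 247 GB remain.
Put 396 GB in tape 2; 4 GB remain.
Put 396 GB in tape 3; 4 GB remain.
Put 164 GB in tape 1; 83 GB remain.
Put 122 GB in tape 4; 278 GB remain.
Put 238 GB in tape 4; 40 GB remain.
Put 83 GB in tape 1; 0 GB remain.
Put 399 GB in tape 5; 1 GB remain.
Put 89 GB in tape 6; 311 GB remain.
Put 239 GB in tape 6; 72 GB remain.
Put 341 GB in tape 7; 59 GB remain.
Put 276 GB in tape 8; 124 GB remain.
8 tapes × 400 GB = 3200 GB; used 2896 GB; unused 304 GB.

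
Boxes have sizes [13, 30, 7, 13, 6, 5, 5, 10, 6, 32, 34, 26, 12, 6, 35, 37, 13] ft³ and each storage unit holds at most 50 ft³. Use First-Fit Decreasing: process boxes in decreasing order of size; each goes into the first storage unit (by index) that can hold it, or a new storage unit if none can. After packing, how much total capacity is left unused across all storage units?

10

Sorted descending: 37, 35, 34, 32, 30, 26, 13, 13, 13, 12, 10, 7, 6, 6, 6, 5, 5.
37 ft³ → storage unit 1 (remaining 13 ft³)
35 ft³ → storage unit 2 (remaining 15 ft³)
34 ft³ → storage unit 3 (remaining 16 ft³)
32 ft³ → storage unit 4 (remaining 18 ft³)
30 ft³ → storage unit 5 (remaining 20 ft³)
26 ft³ → storage unit 6 (remaining 24 ft³)
13 ft³ → storage unit 1 (remaining 0 ft³)
13 ft³ → storage unit 2 (remaining 2 ft³)
13 ft³ → storage unit 3 (remaining 3 ft³)
12 ft³ → storage unit 4 (remaining 6 ft³)
10 ft³ → storage unit 5 (remaining 10 ft³)
7 ft³ → storage unit 5 (remaining 3 ft³)
6 ft³ → storage unit 4 (remaining 0 ft³)
6 ft³ → storage unit 6 (remaining 18 ft³)
6 ft³ → storage unit 6 (remaining 12 ft³)
5 ft³ → storage unit 6 (remaining 7 ft³)
5 ft³ → storage unit 6 (remaining 2 ft³)
6 storage units × 50 ft³ = 300 ft³; used 290 ft³; unused 10 ft³.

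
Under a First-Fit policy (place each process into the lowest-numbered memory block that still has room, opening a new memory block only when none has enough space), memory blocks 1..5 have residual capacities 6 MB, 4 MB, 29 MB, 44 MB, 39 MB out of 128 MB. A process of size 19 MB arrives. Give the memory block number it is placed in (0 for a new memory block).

Memory blocks with room: memory block 3 (29 MB), memory block 4 (44 MB), memory block 5 (39 MB).
The first with room is memory block 3.

3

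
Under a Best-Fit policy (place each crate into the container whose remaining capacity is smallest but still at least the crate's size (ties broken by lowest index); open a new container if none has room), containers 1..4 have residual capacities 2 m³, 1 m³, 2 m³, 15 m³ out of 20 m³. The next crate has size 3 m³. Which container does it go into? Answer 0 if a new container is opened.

4

Containers with room: container 4 (15 m³).
Tightest fit is container 4 with 15 m³ free.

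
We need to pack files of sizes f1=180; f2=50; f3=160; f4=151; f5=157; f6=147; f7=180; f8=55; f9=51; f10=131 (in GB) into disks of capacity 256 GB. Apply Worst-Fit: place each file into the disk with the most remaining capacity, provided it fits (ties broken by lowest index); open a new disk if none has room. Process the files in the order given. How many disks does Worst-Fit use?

f1 (180 GB) → disk 1 (remaining 76 GB)
f2 (50 GB) → disk 1 (remaining 26 GB)
f3 (160 GB) → disk 2 (remaining 96 GB)
f4 (151 GB) → disk 3 (remaining 105 GB)
f5 (157 GB) → disk 4 (remaining 99 GB)
f6 (147 GB) → disk 5 (remaining 109 GB)
f7 (180 GB) → disk 6 (remaining 76 GB)
f8 (55 GB) → disk 5 (remaining 54 GB)
f9 (51 GB) → disk 3 (remaining 54 GB)
f10 (131 GB) → disk 7 (remaining 125 GB)
Final disks: [180,50] [160] [151,51] [157] [147,55] [180] [131].

7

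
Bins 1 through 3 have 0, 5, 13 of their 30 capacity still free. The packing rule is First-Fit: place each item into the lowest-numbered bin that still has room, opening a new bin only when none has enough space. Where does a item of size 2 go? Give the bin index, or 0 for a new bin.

Bins with room: bin 2 (5), bin 3 (13).
The first with room is bin 2.

2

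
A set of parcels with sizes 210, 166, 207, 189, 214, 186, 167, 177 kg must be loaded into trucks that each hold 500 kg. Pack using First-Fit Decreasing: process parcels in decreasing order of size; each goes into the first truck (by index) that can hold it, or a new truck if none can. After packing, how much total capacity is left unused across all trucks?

484

Sorted descending: 214, 210, 207, 189, 186, 177, 167, 166.
truck 1: place 214 kg, 286 kg left
truck 1: place 210 kg, 76 kg left
truck 2: place 207 kg, 293 kg left
truck 2: place 189 kg, 104 kg left
truck 3: place 186 kg, 314 kg left
truck 3: place 177 kg, 137 kg left
truck 4: place 167 kg, 333 kg left
truck 4: place 166 kg, 167 kg left
4 trucks × 500 kg = 2000 kg; used 1516 kg; unused 484 kg.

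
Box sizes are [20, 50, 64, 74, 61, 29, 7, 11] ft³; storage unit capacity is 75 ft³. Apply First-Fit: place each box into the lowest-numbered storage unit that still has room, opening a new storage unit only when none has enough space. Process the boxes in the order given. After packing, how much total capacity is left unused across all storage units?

59

20 ft³ → storage unit 1 (remaining 55 ft³)
50 ft³ → storage unit 1 (remaining 5 ft³)
64 ft³ → storage unit 2 (remaining 11 ft³)
74 ft³ → storage unit 3 (remaining 1 ft³)
61 ft³ → storage unit 4 (remaining 14 ft³)
29 ft³ → storage unit 5 (remaining 46 ft³)
7 ft³ → storage unit 2 (remaining 4 ft³)
11 ft³ → storage unit 4 (remaining 3 ft³)
5 storage units × 75 ft³ = 375 ft³; used 316 ft³; unused 59 ft³.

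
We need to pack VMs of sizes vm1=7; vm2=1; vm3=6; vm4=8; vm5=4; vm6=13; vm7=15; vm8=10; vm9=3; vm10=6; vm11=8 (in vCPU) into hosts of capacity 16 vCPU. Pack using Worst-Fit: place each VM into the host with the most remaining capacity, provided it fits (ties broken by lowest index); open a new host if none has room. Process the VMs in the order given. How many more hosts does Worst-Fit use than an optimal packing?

0

Worst-Fit: [7,1,6] [8,4] [13] [15] [10,3] [6,8] → 6 hosts.
Total size 81 vCPU; any packing needs at least ⌈81/16⌉ = 6 hosts.
So 6 is already optimal.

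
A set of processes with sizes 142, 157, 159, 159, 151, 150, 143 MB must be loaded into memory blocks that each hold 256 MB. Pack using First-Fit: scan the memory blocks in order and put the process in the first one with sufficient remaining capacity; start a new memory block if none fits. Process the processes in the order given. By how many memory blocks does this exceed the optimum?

0

First-Fit: [142] [157] [159] [159] [151] [150] [143] → 7 memory blocks.
7 processes exceed 128 MB (half the capacity), and no two of those can share a memory block, so at least 7 memory blocks are needed.
So 7 is already optimal.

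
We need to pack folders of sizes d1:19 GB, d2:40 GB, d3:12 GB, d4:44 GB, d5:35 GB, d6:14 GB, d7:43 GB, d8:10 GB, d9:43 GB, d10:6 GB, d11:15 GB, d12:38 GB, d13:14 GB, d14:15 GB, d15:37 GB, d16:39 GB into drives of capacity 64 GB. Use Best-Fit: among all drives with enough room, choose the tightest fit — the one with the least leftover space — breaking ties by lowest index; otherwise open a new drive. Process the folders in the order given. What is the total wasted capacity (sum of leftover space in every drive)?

drive 1: place d1 (19 GB), 45 GB left
drive 1: place d2 (40 GB), 5 GB left
drive 2: place d3 (12 GB), 52 GB left
drive 2: place d4 (44 GB), 8 GB left
drive 3: place d5 (35 GB), 29 GB left
drive 3: place d6 (14 GB), 15 GB left
drive 4: place d7 (43 GB), 21 GB left
drive 3: place d8 (10 GB), 5 GB left
drive 5: place d9 (43 GB), 21 GB left
drive 2: place d10 (6 GB), 2 GB left
drive 4: place d11 (15 GB), 6 GB left
drive 6: place d12 (38 GB), 26 GB left
drive 5: place d13 (14 GB), 7 GB left
drive 6: place d14 (15 GB), 11 GB left
drive 7: place d15 (37 GB), 27 GB left
drive 8: place d16 (39 GB), 25 GB left
8 drives × 64 GB = 512 GB; used 424 GB; unused 88 GB.

88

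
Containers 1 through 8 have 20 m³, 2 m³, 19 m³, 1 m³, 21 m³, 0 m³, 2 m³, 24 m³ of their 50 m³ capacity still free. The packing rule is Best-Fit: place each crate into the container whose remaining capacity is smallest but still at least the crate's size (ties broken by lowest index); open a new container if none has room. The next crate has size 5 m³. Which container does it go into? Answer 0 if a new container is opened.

3

Containers with room: container 1 (20 m³), container 3 (19 m³), container 5 (21 m³), container 8 (24 m³).
Tightest fit is container 3 with 19 m³ free.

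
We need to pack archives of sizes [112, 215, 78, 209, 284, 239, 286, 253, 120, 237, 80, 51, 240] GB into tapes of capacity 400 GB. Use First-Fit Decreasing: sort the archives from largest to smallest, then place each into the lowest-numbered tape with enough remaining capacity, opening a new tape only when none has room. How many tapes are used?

8

Sorted descending: 286, 284, 253, 240, 239, 237, 215, 209, 120, 112, 80, 78, 51.
Put 286 GB in tape 1; 114 GB remain.
Put 284 GB in tape 2; 116 GB remain.
Put 253 GB in tape 3; 147 GB remain.
Put 240 GB in tape 4; 160 GB remain.
Put 239 GB in tape 5; 161 GB remain.
Put 237 GB in tape 6; 163 GB remain.
Put 215 GB in tape 7; 185 GB remain.
Put 209 GB in tape 8; 191 GB remain.
Put 120 GB in tape 3; 27 GB remain.
Put 112 GB in tape 1; 2 GB remain.
Put 80 GB in tape 2; 36 GB remain.
Put 78 GB in tape 4; 82 GB remain.
Put 51 GB in tape 4; 31 GB remain.
Final tapes: [286,112] [284,80] [253,120] [240,78,51] [239] [237] [215] [209].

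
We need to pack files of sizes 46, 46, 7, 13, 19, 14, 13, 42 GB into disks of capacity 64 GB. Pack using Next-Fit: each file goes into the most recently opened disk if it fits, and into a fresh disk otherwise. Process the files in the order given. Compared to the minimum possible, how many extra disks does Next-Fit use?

0

Next-Fit: [46] [46,7] [13,19,14,13] [42] → 4 disks.
Total size 200 GB; any packing needs at least ⌈200/64⌉ = 4 disks.
So 4 is already optimal.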